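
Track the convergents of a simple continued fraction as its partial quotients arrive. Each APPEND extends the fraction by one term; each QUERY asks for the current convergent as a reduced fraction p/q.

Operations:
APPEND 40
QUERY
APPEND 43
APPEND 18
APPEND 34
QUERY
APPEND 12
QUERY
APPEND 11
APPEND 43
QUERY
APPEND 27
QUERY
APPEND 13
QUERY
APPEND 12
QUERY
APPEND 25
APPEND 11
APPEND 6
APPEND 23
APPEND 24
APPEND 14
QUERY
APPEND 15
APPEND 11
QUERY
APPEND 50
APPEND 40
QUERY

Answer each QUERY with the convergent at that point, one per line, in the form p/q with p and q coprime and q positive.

APPEND 40: p_0 = 40·1 + 0 = 40, q_0 = 40·0 + 1 = 1 → 40/1
APPEND 43: p_1 = 43·40 + 1 = 1721, q_1 = 43·1 + 0 = 43 → 1721/43
APPEND 18: p_2 = 18·1721 + 40 = 31018, q_2 = 18·43 + 1 = 775 → 31018/775
APPEND 34: p_3 = 34·31018 + 1721 = 1056333, q_3 = 34·775 + 43 = 26393 → 1056333/26393
APPEND 12: p_4 = 12·1056333 + 31018 = 12707014, q_4 = 12·26393 + 775 = 317491 → 12707014/317491
APPEND 11: p_5 = 11·12707014 + 1056333 = 140833487, q_5 = 11·317491 + 26393 = 3518794 → 140833487/3518794
APPEND 43: p_6 = 43·140833487 + 12707014 = 6068546955, q_6 = 43·3518794 + 317491 = 151625633 → 6068546955/151625633
APPEND 27: p_7 = 27·6068546955 + 140833487 = 163991601272, q_7 = 27·151625633 + 3518794 = 4097410885 → 163991601272/4097410885
APPEND 13: p_8 = 13·163991601272 + 6068546955 = 2137959363491, q_8 = 13·4097410885 + 151625633 = 53417967138 → 2137959363491/53417967138
APPEND 12: p_9 = 12·2137959363491 + 163991601272 = 25819503963164, q_9 = 12·53417967138 + 4097410885 = 645113016541 → 25819503963164/645113016541
APPEND 25: p_10 = 25·25819503963164 + 2137959363491 = 647625558442591, q_10 = 25·645113016541 + 53417967138 = 16181243380663 → 647625558442591/16181243380663
APPEND 11: p_11 = 11·647625558442591 + 25819503963164 = 7149700646831665, q_11 = 11·16181243380663 + 645113016541 = 178638790203834 → 7149700646831665/178638790203834
APPEND 6: p_12 = 6·7149700646831665 + 647625558442591 = 43545829439432581, q_12 = 6·178638790203834 + 16181243380663 = 1088013984603667 → 43545829439432581/1088013984603667
APPEND 23: p_13 = 23·43545829439432581 + 7149700646831665 = 1008703777753781028, q_13 = 23·1088013984603667 + 178638790203834 = 25202960436088175 → 1008703777753781028/25202960436088175
APPEND 24: p_14 = 24·1008703777753781028 + 43545829439432581 = 24252436495530177253, q_14 = 24·25202960436088175 + 1088013984603667 = 605959064450719867 → 24252436495530177253/605959064450719867
APPEND 14: p_15 = 14·24252436495530177253 + 1008703777753781028 = 340542814715176262570, q_15 = 14·605959064450719867 + 25202960436088175 = 8508629862746166313 → 340542814715176262570/8508629862746166313
APPEND 15: p_16 = 15·340542814715176262570 + 24252436495530177253 = 5132394657223174115803, q_16 = 15·8508629862746166313 + 605959064450719867 = 128235407005643214562 → 5132394657223174115803/128235407005643214562
APPEND 11: p_17 = 11·5132394657223174115803 + 340542814715176262570 = 56796884044170091536403, q_17 = 11·128235407005643214562 + 8508629862746166313 = 1419098106924821526495 → 56796884044170091536403/1419098106924821526495
APPEND 50: p_18 = 50·56796884044170091536403 + 5132394657223174115803 = 2844976596865727750935953, q_18 = 50·1419098106924821526495 + 128235407005643214562 = 71083140753246719539312 → 2844976596865727750935953/71083140753246719539312
APPEND 40: p_19 = 40·2844976596865727750935953 + 56796884044170091536403 = 113855860758673280128974523, q_19 = 40·71083140753246719539312 + 1419098106924821526495 = 2844744728236793603098975 → 113855860758673280128974523/2844744728236793603098975

40/1
1056333/26393
12707014/317491
6068546955/151625633
163991601272/4097410885
2137959363491/53417967138
25819503963164/645113016541
340542814715176262570/8508629862746166313
56796884044170091536403/1419098106924821526495
113855860758673280128974523/2844744728236793603098975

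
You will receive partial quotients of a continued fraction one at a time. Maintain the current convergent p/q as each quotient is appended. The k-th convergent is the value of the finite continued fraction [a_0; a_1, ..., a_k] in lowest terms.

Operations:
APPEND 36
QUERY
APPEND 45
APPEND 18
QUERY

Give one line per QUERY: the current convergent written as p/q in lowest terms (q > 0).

36/1
29214/811

APPEND 36: p_0 = 36·1 + 0 = 36, q_0 = 36·0 + 1 = 1 → 36/1
APPEND 45: p_1 = 45·36 + 1 = 1621, q_1 = 45·1 + 0 = 45 → 1621/45
APPEND 18: p_2 = 18·1621 + 36 = 29214, q_2 = 18·45 + 1 = 811 → 29214/811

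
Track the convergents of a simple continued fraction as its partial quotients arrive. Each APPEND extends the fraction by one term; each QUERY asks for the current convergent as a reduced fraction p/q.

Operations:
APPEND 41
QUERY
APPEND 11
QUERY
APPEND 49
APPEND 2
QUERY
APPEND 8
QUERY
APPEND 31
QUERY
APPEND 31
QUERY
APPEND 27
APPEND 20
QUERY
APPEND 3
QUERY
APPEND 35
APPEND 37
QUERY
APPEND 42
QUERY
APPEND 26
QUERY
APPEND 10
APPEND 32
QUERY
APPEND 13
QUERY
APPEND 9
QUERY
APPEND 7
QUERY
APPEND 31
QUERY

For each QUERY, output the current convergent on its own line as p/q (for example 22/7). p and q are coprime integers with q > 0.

APPEND 41: p_0 = 41·1 + 0 = 41, q_0 = 41·0 + 1 = 1 → 41/1
APPEND 11: p_1 = 11·41 + 1 = 452, q_1 = 11·1 + 0 = 11 → 452/11
APPEND 49: p_2 = 49·452 + 41 = 22189, q_2 = 49·11 + 1 = 540 → 22189/540
APPEND 2: p_3 = 2·22189 + 452 = 44830, q_3 = 2·540 + 11 = 1091 → 44830/1091
APPEND 8: p_4 = 8·44830 + 22189 = 380829, q_4 = 8·1091 + 540 = 9268 → 380829/9268
APPEND 31: p_5 = 31·380829 + 44830 = 11850529, q_5 = 31·9268 + 1091 = 288399 → 11850529/288399
APPEND 31: p_6 = 31·11850529 + 380829 = 367747228, q_6 = 31·288399 + 9268 = 8949637 → 367747228/8949637
APPEND 27: p_7 = 27·367747228 + 11850529 = 9941025685, q_7 = 27·8949637 + 288399 = 241928598 → 9941025685/241928598
APPEND 20: p_8 = 20·9941025685 + 367747228 = 199188260928, q_8 = 20·241928598 + 8949637 = 4847521597 → 199188260928/4847521597
APPEND 3: p_9 = 3·199188260928 + 9941025685 = 607505808469, q_9 = 3·4847521597 + 241928598 = 14784493389 → 607505808469/14784493389
APPEND 35: p_10 = 35·607505808469 + 199188260928 = 21461891557343, q_10 = 35·14784493389 + 4847521597 = 522304790212 → 21461891557343/522304790212
APPEND 37: p_11 = 37·21461891557343 + 607505808469 = 794697493430160, q_11 = 37·522304790212 + 14784493389 = 19340061731233 → 794697493430160/19340061731233
APPEND 42: p_12 = 42·794697493430160 + 21461891557343 = 33398756615624063, q_12 = 42·19340061731233 + 522304790212 = 812804897501998 → 33398756615624063/812804897501998
APPEND 26: p_13 = 26·33398756615624063 + 794697493430160 = 869162369499655798, q_13 = 26·812804897501998 + 19340061731233 = 21152267396783181 → 869162369499655798/21152267396783181
APPEND 10: p_14 = 10·869162369499655798 + 33398756615624063 = 8725022451612182043, q_14 = 10·21152267396783181 + 812804897501998 = 212335478865333808 → 8725022451612182043/212335478865333808
APPEND 32: p_15 = 32·8725022451612182043 + 869162369499655798 = 280069880821089481174, q_15 = 32·212335478865333808 + 21152267396783181 = 6815887591087465037 → 280069880821089481174/6815887591087465037
APPEND 13: p_16 = 13·280069880821089481174 + 8725022451612182043 = 3649633473125775437305, q_16 = 13·6815887591087465037 + 212335478865333808 = 88818874163002379289 → 3649633473125775437305/88818874163002379289
APPEND 9: p_17 = 9·3649633473125775437305 + 280069880821089481174 = 33126771138953068416919, q_17 = 9·88818874163002379289 + 6815887591087465037 = 806185755058108878638 → 33126771138953068416919/806185755058108878638
APPEND 7: p_18 = 7·33126771138953068416919 + 3649633473125775437305 = 235537031445797254355738, q_18 = 7·806185755058108878638 + 88818874163002379289 = 5732119159569764529755 → 235537031445797254355738/5732119159569764529755
APPEND 31: p_19 = 31·235537031445797254355738 + 33126771138953068416919 = 7334774745958667953444797, q_19 = 31·5732119159569764529755 + 806185755058108878638 = 178501879701720809301043 → 7334774745958667953444797/178501879701720809301043

41/1
452/11
44830/1091
380829/9268
11850529/288399
367747228/8949637
199188260928/4847521597
607505808469/14784493389
794697493430160/19340061731233
33398756615624063/812804897501998
869162369499655798/21152267396783181
280069880821089481174/6815887591087465037
3649633473125775437305/88818874163002379289
33126771138953068416919/806185755058108878638
235537031445797254355738/5732119159569764529755
7334774745958667953444797/178501879701720809301043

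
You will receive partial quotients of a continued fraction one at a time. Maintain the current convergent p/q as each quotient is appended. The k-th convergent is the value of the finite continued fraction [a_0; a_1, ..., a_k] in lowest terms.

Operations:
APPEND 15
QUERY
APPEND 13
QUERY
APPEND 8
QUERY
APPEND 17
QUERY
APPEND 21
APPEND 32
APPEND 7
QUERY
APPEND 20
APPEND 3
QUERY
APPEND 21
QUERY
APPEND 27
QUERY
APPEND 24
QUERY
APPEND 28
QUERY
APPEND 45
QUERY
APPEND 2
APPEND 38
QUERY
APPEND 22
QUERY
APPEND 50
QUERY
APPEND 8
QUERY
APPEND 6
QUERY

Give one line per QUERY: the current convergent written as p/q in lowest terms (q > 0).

15/1
196/13
1583/105
27107/1798
128626499/8531761
7901097440/524077663
168513869887/11177479557
4557775584389/302316025702
109555127895223/7266762096405
3072101356650633/203771654725042
138354116177173708/9176991224723295
10770006797195099570/714371647183245311
237219929872003188589/15734733992135568474
11871766500397354529020/787451071253961669011
95211351933050839420749/6315343304023828920562
583139878098702391053514/38679510895396935192383

APPEND 15: p_0 = 15·1 + 0 = 15, q_0 = 15·0 + 1 = 1 → 15/1
APPEND 13: p_1 = 13·15 + 1 = 196, q_1 = 13·1 + 0 = 13 → 196/13
APPEND 8: p_2 = 8·196 + 15 = 1583, q_2 = 8·13 + 1 = 105 → 1583/105
APPEND 17: p_3 = 17·1583 + 196 = 27107, q_3 = 17·105 + 13 = 1798 → 27107/1798
APPEND 21: p_4 = 21·27107 + 1583 = 570830, q_4 = 21·1798 + 105 = 37863 → 570830/37863
APPEND 32: p_5 = 32·570830 + 27107 = 18293667, q_5 = 32·37863 + 1798 = 1213414 → 18293667/1213414
APPEND 7: p_6 = 7·18293667 + 570830 = 128626499, q_6 = 7·1213414 + 37863 = 8531761 → 128626499/8531761
APPEND 20: p_7 = 20·128626499 + 18293667 = 2590823647, q_7 = 20·8531761 + 1213414 = 171848634 → 2590823647/171848634
APPEND 3: p_8 = 3·2590823647 + 128626499 = 7901097440, q_8 = 3·171848634 + 8531761 = 524077663 → 7901097440/524077663
APPEND 21: p_9 = 21·7901097440 + 2590823647 = 168513869887, q_9 = 21·524077663 + 171848634 = 11177479557 → 168513869887/11177479557
APPEND 27: p_10 = 27·168513869887 + 7901097440 = 4557775584389, q_10 = 27·11177479557 + 524077663 = 302316025702 → 4557775584389/302316025702
APPEND 24: p_11 = 24·4557775584389 + 168513869887 = 109555127895223, q_11 = 24·302316025702 + 11177479557 = 7266762096405 → 109555127895223/7266762096405
APPEND 28: p_12 = 28·109555127895223 + 4557775584389 = 3072101356650633, q_12 = 28·7266762096405 + 302316025702 = 203771654725042 → 3072101356650633/203771654725042
APPEND 45: p_13 = 45·3072101356650633 + 109555127895223 = 138354116177173708, q_13 = 45·203771654725042 + 7266762096405 = 9176991224723295 → 138354116177173708/9176991224723295
APPEND 2: p_14 = 2·138354116177173708 + 3072101356650633 = 279780333710998049, q_14 = 2·9176991224723295 + 203771654725042 = 18557754104171632 → 279780333710998049/18557754104171632
APPEND 38: p_15 = 38·279780333710998049 + 138354116177173708 = 10770006797195099570, q_15 = 38·18557754104171632 + 9176991224723295 = 714371647183245311 → 10770006797195099570/714371647183245311
APPEND 22: p_16 = 22·10770006797195099570 + 279780333710998049 = 237219929872003188589, q_16 = 22·714371647183245311 + 18557754104171632 = 15734733992135568474 → 237219929872003188589/15734733992135568474
APPEND 50: p_17 = 50·237219929872003188589 + 10770006797195099570 = 11871766500397354529020, q_17 = 50·15734733992135568474 + 714371647183245311 = 787451071253961669011 → 11871766500397354529020/787451071253961669011
APPEND 8: p_18 = 8·11871766500397354529020 + 237219929872003188589 = 95211351933050839420749, q_18 = 8·787451071253961669011 + 15734733992135568474 = 6315343304023828920562 → 95211351933050839420749/6315343304023828920562
APPEND 6: p_19 = 6·95211351933050839420749 + 11871766500397354529020 = 583139878098702391053514, q_19 = 6·6315343304023828920562 + 787451071253961669011 = 38679510895396935192383 → 583139878098702391053514/38679510895396935192383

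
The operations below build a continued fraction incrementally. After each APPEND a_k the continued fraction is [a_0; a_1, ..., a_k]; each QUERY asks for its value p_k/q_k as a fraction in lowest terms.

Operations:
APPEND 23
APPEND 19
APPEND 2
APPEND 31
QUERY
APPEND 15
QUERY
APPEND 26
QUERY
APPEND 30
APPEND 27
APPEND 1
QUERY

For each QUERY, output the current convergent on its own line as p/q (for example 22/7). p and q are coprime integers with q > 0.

28307/1228
425504/18459
11091411/481162
9339790763/405174094

APPEND 23: p_0 = 23·1 + 0 = 23, q_0 = 23·0 + 1 = 1 → 23/1
APPEND 19: p_1 = 19·23 + 1 = 438, q_1 = 19·1 + 0 = 19 → 438/19
APPEND 2: p_2 = 2·438 + 23 = 899, q_2 = 2·19 + 1 = 39 → 899/39
APPEND 31: p_3 = 31·899 + 438 = 28307, q_3 = 31·39 + 19 = 1228 → 28307/1228
APPEND 15: p_4 = 15·28307 + 899 = 425504, q_4 = 15·1228 + 39 = 18459 → 425504/18459
APPEND 26: p_5 = 26·425504 + 28307 = 11091411, q_5 = 26·18459 + 1228 = 481162 → 11091411/481162
APPEND 30: p_6 = 30·11091411 + 425504 = 333167834, q_6 = 30·481162 + 18459 = 14453319 → 333167834/14453319
APPEND 27: p_7 = 27·333167834 + 11091411 = 9006622929, q_7 = 27·14453319 + 481162 = 390720775 → 9006622929/390720775
APPEND 1: p_8 = 1·9006622929 + 333167834 = 9339790763, q_8 = 1·390720775 + 14453319 = 405174094 → 9339790763/405174094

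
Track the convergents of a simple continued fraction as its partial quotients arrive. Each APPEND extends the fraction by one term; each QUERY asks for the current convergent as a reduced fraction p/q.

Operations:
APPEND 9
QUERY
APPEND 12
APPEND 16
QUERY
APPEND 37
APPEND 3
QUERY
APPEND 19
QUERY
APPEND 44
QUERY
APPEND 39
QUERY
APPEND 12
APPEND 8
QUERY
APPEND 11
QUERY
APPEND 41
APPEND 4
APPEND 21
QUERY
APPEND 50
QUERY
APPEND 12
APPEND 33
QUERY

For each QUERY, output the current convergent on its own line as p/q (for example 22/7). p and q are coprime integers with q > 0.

9/1
1753/193
196663/21652
3801567/418541
167465611/18437456
6534960396/719479325
635230883300/69936994173
7066126706663/777959125259
24827834858640978/2733469337662759
1242560194762181495/136802109886782377
494115715870921205789/54400642113195474716

APPEND 9: p_0 = 9·1 + 0 = 9, q_0 = 9·0 + 1 = 1 → 9/1
APPEND 12: p_1 = 12·9 + 1 = 109, q_1 = 12·1 + 0 = 12 → 109/12
APPEND 16: p_2 = 16·109 + 9 = 1753, q_2 = 16·12 + 1 = 193 → 1753/193
APPEND 37: p_3 = 37·1753 + 109 = 64970, q_3 = 37·193 + 12 = 7153 → 64970/7153
APPEND 3: p_4 = 3·64970 + 1753 = 196663, q_4 = 3·7153 + 193 = 21652 → 196663/21652
APPEND 19: p_5 = 19·196663 + 64970 = 3801567, q_5 = 19·21652 + 7153 = 418541 → 3801567/418541
APPEND 44: p_6 = 44·3801567 + 196663 = 167465611, q_6 = 44·418541 + 21652 = 18437456 → 167465611/18437456
APPEND 39: p_7 = 39·167465611 + 3801567 = 6534960396, q_7 = 39·18437456 + 418541 = 719479325 → 6534960396/719479325
APPEND 12: p_8 = 12·6534960396 + 167465611 = 78586990363, q_8 = 12·719479325 + 18437456 = 8652189356 → 78586990363/8652189356
APPEND 8: p_9 = 8·78586990363 + 6534960396 = 635230883300, q_9 = 8·8652189356 + 719479325 = 69936994173 → 635230883300/69936994173
APPEND 11: p_10 = 11·635230883300 + 78586990363 = 7066126706663, q_10 = 11·69936994173 + 8652189356 = 777959125259 → 7066126706663/777959125259
APPEND 41: p_11 = 41·7066126706663 + 635230883300 = 290346425856483, q_11 = 41·777959125259 + 69936994173 = 31966261129792 → 290346425856483/31966261129792
APPEND 4: p_12 = 4·290346425856483 + 7066126706663 = 1168451830132595, q_12 = 4·31966261129792 + 777959125259 = 128643003644427 → 1168451830132595/128643003644427
APPEND 21: p_13 = 21·1168451830132595 + 290346425856483 = 24827834858640978, q_13 = 21·128643003644427 + 31966261129792 = 2733469337662759 → 24827834858640978/2733469337662759
APPEND 50: p_14 = 50·24827834858640978 + 1168451830132595 = 1242560194762181495, q_14 = 50·2733469337662759 + 128643003644427 = 136802109886782377 → 1242560194762181495/136802109886782377
APPEND 12: p_15 = 12·1242560194762181495 + 24827834858640978 = 14935550172004818918, q_15 = 12·136802109886782377 + 2733469337662759 = 1644358787979051283 → 14935550172004818918/1644358787979051283
APPEND 33: p_16 = 33·14935550172004818918 + 1242560194762181495 = 494115715870921205789, q_16 = 33·1644358787979051283 + 136802109886782377 = 54400642113195474716 → 494115715870921205789/54400642113195474716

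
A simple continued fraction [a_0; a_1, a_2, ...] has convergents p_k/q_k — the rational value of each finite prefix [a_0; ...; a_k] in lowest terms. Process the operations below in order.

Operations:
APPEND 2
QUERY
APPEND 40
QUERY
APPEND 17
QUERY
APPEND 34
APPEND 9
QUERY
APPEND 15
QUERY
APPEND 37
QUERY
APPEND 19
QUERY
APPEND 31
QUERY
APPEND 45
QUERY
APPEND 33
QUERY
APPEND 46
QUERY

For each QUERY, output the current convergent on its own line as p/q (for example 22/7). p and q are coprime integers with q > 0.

APPEND 2: p_0 = 2·1 + 0 = 2, q_0 = 2·0 + 1 = 1 → 2/1
APPEND 40: p_1 = 40·2 + 1 = 81, q_1 = 40·1 + 0 = 40 → 81/40
APPEND 17: p_2 = 17·81 + 2 = 1379, q_2 = 17·40 + 1 = 681 → 1379/681
APPEND 34: p_3 = 34·1379 + 81 = 46967, q_3 = 34·681 + 40 = 23194 → 46967/23194
APPEND 9: p_4 = 9·46967 + 1379 = 424082, q_4 = 9·23194 + 681 = 209427 → 424082/209427
APPEND 15: p_5 = 15·424082 + 46967 = 6408197, q_5 = 15·209427 + 23194 = 3164599 → 6408197/3164599
APPEND 37: p_6 = 37·6408197 + 424082 = 237527371, q_6 = 37·3164599 + 209427 = 117299590 → 237527371/117299590
APPEND 19: p_7 = 19·237527371 + 6408197 = 4519428246, q_7 = 19·117299590 + 3164599 = 2231856809 → 4519428246/2231856809
APPEND 31: p_8 = 31·4519428246 + 237527371 = 140339802997, q_8 = 31·2231856809 + 117299590 = 69304860669 → 140339802997/69304860669
APPEND 45: p_9 = 45·140339802997 + 4519428246 = 6319810563111, q_9 = 45·69304860669 + 2231856809 = 3120950586914 → 6319810563111/3120950586914
APPEND 33: p_10 = 33·6319810563111 + 140339802997 = 208694088385660, q_10 = 33·3120950586914 + 69304860669 = 103060674228831 → 208694088385660/103060674228831
APPEND 46: p_11 = 46·208694088385660 + 6319810563111 = 9606247876303471, q_11 = 46·103060674228831 + 3120950586914 = 4743911965113140 → 9606247876303471/4743911965113140

2/1
81/40
1379/681
424082/209427
6408197/3164599
237527371/117299590
4519428246/2231856809
140339802997/69304860669
6319810563111/3120950586914
208694088385660/103060674228831
9606247876303471/4743911965113140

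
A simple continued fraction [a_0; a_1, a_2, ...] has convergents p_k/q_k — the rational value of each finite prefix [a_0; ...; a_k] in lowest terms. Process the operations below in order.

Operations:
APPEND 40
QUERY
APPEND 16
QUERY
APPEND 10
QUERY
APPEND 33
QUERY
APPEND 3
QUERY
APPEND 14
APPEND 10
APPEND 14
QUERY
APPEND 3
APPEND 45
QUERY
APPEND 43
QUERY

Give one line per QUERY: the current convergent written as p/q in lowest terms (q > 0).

40/1
641/16
6450/161
213491/5329
646923/16148
1316185155/32853613
183201978465/4572948478
7881726980513/196737675551

APPEND 40: p_0 = 40·1 + 0 = 40, q_0 = 40·0 + 1 = 1 → 40/1
APPEND 16: p_1 = 16·40 + 1 = 641, q_1 = 16·1 + 0 = 16 → 641/16
APPEND 10: p_2 = 10·641 + 40 = 6450, q_2 = 10·16 + 1 = 161 → 6450/161
APPEND 33: p_3 = 33·6450 + 641 = 213491, q_3 = 33·161 + 16 = 5329 → 213491/5329
APPEND 3: p_4 = 3·213491 + 6450 = 646923, q_4 = 3·5329 + 161 = 16148 → 646923/16148
APPEND 14: p_5 = 14·646923 + 213491 = 9270413, q_5 = 14·16148 + 5329 = 231401 → 9270413/231401
APPEND 10: p_6 = 10·9270413 + 646923 = 93351053, q_6 = 10·231401 + 16148 = 2330158 → 93351053/2330158
APPEND 14: p_7 = 14·93351053 + 9270413 = 1316185155, q_7 = 14·2330158 + 231401 = 32853613 → 1316185155/32853613
APPEND 3: p_8 = 3·1316185155 + 93351053 = 4041906518, q_8 = 3·32853613 + 2330158 = 100890997 → 4041906518/100890997
APPEND 45: p_9 = 45·4041906518 + 1316185155 = 183201978465, q_9 = 45·100890997 + 32853613 = 4572948478 → 183201978465/4572948478
APPEND 43: p_10 = 43·183201978465 + 4041906518 = 7881726980513, q_10 = 43·4572948478 + 100890997 = 196737675551 → 7881726980513/196737675551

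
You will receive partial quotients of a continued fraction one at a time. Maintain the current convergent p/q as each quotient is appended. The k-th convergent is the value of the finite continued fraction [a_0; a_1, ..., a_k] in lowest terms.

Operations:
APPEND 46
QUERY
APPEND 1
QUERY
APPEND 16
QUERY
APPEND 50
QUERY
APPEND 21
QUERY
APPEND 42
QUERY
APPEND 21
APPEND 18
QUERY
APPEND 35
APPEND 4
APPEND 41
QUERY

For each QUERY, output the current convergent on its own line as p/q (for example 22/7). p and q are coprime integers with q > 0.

46/1
47/1
798/17
39947/851
839685/17888
35306717/752147
13396360073/285385697
78035706506998/1662412354627

APPEND 46: p_0 = 46·1 + 0 = 46, q_0 = 46·0 + 1 = 1 → 46/1
APPEND 1: p_1 = 1·46 + 1 = 47, q_1 = 1·1 + 0 = 1 → 47/1
APPEND 16: p_2 = 16·47 + 46 = 798, q_2 = 16·1 + 1 = 17 → 798/17
APPEND 50: p_3 = 50·798 + 47 = 39947, q_3 = 50·17 + 1 = 851 → 39947/851
APPEND 21: p_4 = 21·39947 + 798 = 839685, q_4 = 21·851 + 17 = 17888 → 839685/17888
APPEND 42: p_5 = 42·839685 + 39947 = 35306717, q_5 = 42·17888 + 851 = 752147 → 35306717/752147
APPEND 21: p_6 = 21·35306717 + 839685 = 742280742, q_6 = 21·752147 + 17888 = 15812975 → 742280742/15812975
APPEND 18: p_7 = 18·742280742 + 35306717 = 13396360073, q_7 = 18·15812975 + 752147 = 285385697 → 13396360073/285385697
APPEND 35: p_8 = 35·13396360073 + 742280742 = 469614883297, q_8 = 35·285385697 + 15812975 = 10004312370 → 469614883297/10004312370
APPEND 4: p_9 = 4·469614883297 + 13396360073 = 1891855893261, q_9 = 4·10004312370 + 285385697 = 40302635177 → 1891855893261/40302635177
APPEND 41: p_10 = 41·1891855893261 + 469614883297 = 78035706506998, q_10 = 41·40302635177 + 10004312370 = 1662412354627 → 78035706506998/1662412354627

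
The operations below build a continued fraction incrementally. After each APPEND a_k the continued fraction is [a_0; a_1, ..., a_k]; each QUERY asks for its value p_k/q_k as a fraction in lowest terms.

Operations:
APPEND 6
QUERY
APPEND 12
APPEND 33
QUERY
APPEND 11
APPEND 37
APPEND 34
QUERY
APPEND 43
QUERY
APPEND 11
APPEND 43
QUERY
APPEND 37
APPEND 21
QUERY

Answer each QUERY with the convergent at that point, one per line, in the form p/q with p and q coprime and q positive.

APPEND 6: p_0 = 6·1 + 0 = 6, q_0 = 6·0 + 1 = 1 → 6/1
APPEND 12: p_1 = 12·6 + 1 = 73, q_1 = 12·1 + 0 = 12 → 73/12
APPEND 33: p_2 = 33·73 + 6 = 2415, q_2 = 33·12 + 1 = 397 → 2415/397
APPEND 11: p_3 = 11·2415 + 73 = 26638, q_3 = 11·397 + 12 = 4379 → 26638/4379
APPEND 37: p_4 = 37·26638 + 2415 = 988021, q_4 = 37·4379 + 397 = 162420 → 988021/162420
APPEND 34: p_5 = 34·988021 + 26638 = 33619352, q_5 = 34·162420 + 4379 = 5526659 → 33619352/5526659
APPEND 43: p_6 = 43·33619352 + 988021 = 1446620157, q_6 = 43·5526659 + 162420 = 237808757 → 1446620157/237808757
APPEND 11: p_7 = 11·1446620157 + 33619352 = 15946441079, q_7 = 11·237808757 + 5526659 = 2621422986 → 15946441079/2621422986
APPEND 43: p_8 = 43·15946441079 + 1446620157 = 687143586554, q_8 = 43·2621422986 + 237808757 = 112958997155 → 687143586554/112958997155
APPEND 37: p_9 = 37·687143586554 + 15946441079 = 25440259143577, q_9 = 37·112958997155 + 2621422986 = 4182104317721 → 25440259143577/4182104317721
APPEND 21: p_10 = 21·25440259143577 + 687143586554 = 534932585601671, q_10 = 21·4182104317721 + 112958997155 = 87937149669296 → 534932585601671/87937149669296

6/1
2415/397
33619352/5526659
1446620157/237808757
687143586554/112958997155
534932585601671/87937149669296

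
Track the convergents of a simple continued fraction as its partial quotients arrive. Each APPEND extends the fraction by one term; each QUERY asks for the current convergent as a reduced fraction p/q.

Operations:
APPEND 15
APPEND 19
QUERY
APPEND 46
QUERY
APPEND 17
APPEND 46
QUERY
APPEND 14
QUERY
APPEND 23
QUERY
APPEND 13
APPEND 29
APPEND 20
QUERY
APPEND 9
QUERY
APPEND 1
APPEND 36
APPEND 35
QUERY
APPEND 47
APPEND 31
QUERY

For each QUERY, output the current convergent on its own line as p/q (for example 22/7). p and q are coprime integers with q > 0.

286/19
13171/875
10326049/685999
144788879/9618880
3340470266/221920239
25381503663117/1686190539227
229700429606092/15259879650905
329697832888685769/21903090297538127
480991232502550077298/31954090524411954533

APPEND 15: p_0 = 15·1 + 0 = 15, q_0 = 15·0 + 1 = 1 → 15/1
APPEND 19: p_1 = 19·15 + 1 = 286, q_1 = 19·1 + 0 = 19 → 286/19
APPEND 46: p_2 = 46·286 + 15 = 13171, q_2 = 46·19 + 1 = 875 → 13171/875
APPEND 17: p_3 = 17·13171 + 286 = 224193, q_3 = 17·875 + 19 = 14894 → 224193/14894
APPEND 46: p_4 = 46·224193 + 13171 = 10326049, q_4 = 46·14894 + 875 = 685999 → 10326049/685999
APPEND 14: p_5 = 14·10326049 + 224193 = 144788879, q_5 = 14·685999 + 14894 = 9618880 → 144788879/9618880
APPEND 23: p_6 = 23·144788879 + 10326049 = 3340470266, q_6 = 23·9618880 + 685999 = 221920239 → 3340470266/221920239
APPEND 13: p_7 = 13·3340470266 + 144788879 = 43570902337, q_7 = 13·221920239 + 9618880 = 2894581987 → 43570902337/2894581987
APPEND 29: p_8 = 29·43570902337 + 3340470266 = 1266896638039, q_8 = 29·2894581987 + 221920239 = 84164797862 → 1266896638039/84164797862
APPEND 20: p_9 = 20·1266896638039 + 43570902337 = 25381503663117, q_9 = 20·84164797862 + 2894581987 = 1686190539227 → 25381503663117/1686190539227
APPEND 9: p_10 = 9·25381503663117 + 1266896638039 = 229700429606092, q_10 = 9·1686190539227 + 84164797862 = 15259879650905 → 229700429606092/15259879650905
APPEND 1: p_11 = 1·229700429606092 + 25381503663117 = 255081933269209, q_11 = 1·15259879650905 + 1686190539227 = 16946070190132 → 255081933269209/16946070190132
APPEND 36: p_12 = 36·255081933269209 + 229700429606092 = 9412650027297616, q_12 = 36·16946070190132 + 15259879650905 = 625318406495657 → 9412650027297616/625318406495657
APPEND 35: p_13 = 35·9412650027297616 + 255081933269209 = 329697832888685769, q_13 = 35·625318406495657 + 16946070190132 = 21903090297538127 → 329697832888685769/21903090297538127
APPEND 47: p_14 = 47·329697832888685769 + 9412650027297616 = 15505210795795528759, q_14 = 47·21903090297538127 + 625318406495657 = 1030070562390787626 → 15505210795795528759/1030070562390787626
APPEND 31: p_15 = 31·15505210795795528759 + 329697832888685769 = 480991232502550077298, q_15 = 31·1030070562390787626 + 21903090297538127 = 31954090524411954533 → 480991232502550077298/31954090524411954533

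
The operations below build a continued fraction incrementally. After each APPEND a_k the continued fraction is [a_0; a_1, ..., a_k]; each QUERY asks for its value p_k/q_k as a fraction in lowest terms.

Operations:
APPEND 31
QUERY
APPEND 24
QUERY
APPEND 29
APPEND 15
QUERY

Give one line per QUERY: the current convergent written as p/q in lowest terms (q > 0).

APPEND 31: p_0 = 31·1 + 0 = 31, q_0 = 31·0 + 1 = 1 → 31/1
APPEND 24: p_1 = 24·31 + 1 = 745, q_1 = 24·1 + 0 = 24 → 745/24
APPEND 29: p_2 = 29·745 + 31 = 21636, q_2 = 29·24 + 1 = 697 → 21636/697
APPEND 15: p_3 = 15·21636 + 745 = 325285, q_3 = 15·697 + 24 = 10479 → 325285/10479

31/1
745/24
325285/10479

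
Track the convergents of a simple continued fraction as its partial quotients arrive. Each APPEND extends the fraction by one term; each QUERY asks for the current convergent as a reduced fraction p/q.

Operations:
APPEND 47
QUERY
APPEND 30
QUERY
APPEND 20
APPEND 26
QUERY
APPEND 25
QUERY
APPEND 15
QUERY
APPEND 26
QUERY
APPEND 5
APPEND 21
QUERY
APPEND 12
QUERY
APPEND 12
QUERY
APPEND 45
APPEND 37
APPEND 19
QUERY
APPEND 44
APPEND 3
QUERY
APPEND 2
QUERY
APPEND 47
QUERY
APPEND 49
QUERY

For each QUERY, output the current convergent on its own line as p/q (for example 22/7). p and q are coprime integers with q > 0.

APPEND 47: p_0 = 47·1 + 0 = 47, q_0 = 47·0 + 1 = 1 → 47/1
APPEND 30: p_1 = 30·47 + 1 = 1411, q_1 = 30·1 + 0 = 30 → 1411/30
APPEND 20: p_2 = 20·1411 + 47 = 28267, q_2 = 20·30 + 1 = 601 → 28267/601
APPEND 26: p_3 = 26·28267 + 1411 = 736353, q_3 = 26·601 + 30 = 15656 → 736353/15656
APPEND 25: p_4 = 25·736353 + 28267 = 18437092, q_4 = 25·15656 + 601 = 392001 → 18437092/392001
APPEND 15: p_5 = 15·18437092 + 736353 = 277292733, q_5 = 15·392001 + 15656 = 5895671 → 277292733/5895671
APPEND 26: p_6 = 26·277292733 + 18437092 = 7228048150, q_6 = 26·5895671 + 392001 = 153679447 → 7228048150/153679447
APPEND 5: p_7 = 5·7228048150 + 277292733 = 36417533483, q_7 = 5·153679447 + 5895671 = 774292906 → 36417533483/774292906
APPEND 21: p_8 = 21·36417533483 + 7228048150 = 771996251293, q_8 = 21·774292906 + 153679447 = 16413830473 → 771996251293/16413830473
APPEND 12: p_9 = 12·771996251293 + 36417533483 = 9300372548999, q_9 = 12·16413830473 + 774292906 = 197740258582 → 9300372548999/197740258582
APPEND 12: p_10 = 12·9300372548999 + 771996251293 = 112376466839281, q_10 = 12·197740258582 + 16413830473 = 2389296933457 → 112376466839281/2389296933457
APPEND 45: p_11 = 45·112376466839281 + 9300372548999 = 5066241380316644, q_11 = 45·2389296933457 + 197740258582 = 107716102264147 → 5066241380316644/107716102264147
APPEND 37: p_12 = 37·5066241380316644 + 112376466839281 = 187563307538555109, q_12 = 37·107716102264147 + 2389296933457 = 3987885080706896 → 187563307538555109/3987885080706896
APPEND 19: p_13 = 19·187563307538555109 + 5066241380316644 = 3568769084612863715, q_13 = 19·3987885080706896 + 107716102264147 = 75877532635695171 → 3568769084612863715/75877532635695171
APPEND 44: p_14 = 44·3568769084612863715 + 187563307538555109 = 157213403030504558569, q_14 = 44·75877532635695171 + 3987885080706896 = 3342599321051294420 → 157213403030504558569/3342599321051294420
APPEND 3: p_15 = 3·157213403030504558569 + 3568769084612863715 = 475208978176126539422, q_15 = 3·3342599321051294420 + 75877532635695171 = 10103675495789578431 → 475208978176126539422/10103675495789578431
APPEND 2: p_16 = 2·475208978176126539422 + 157213403030504558569 = 1107631359382757637413, q_16 = 2·10103675495789578431 + 3342599321051294420 = 23549950312630451282 → 1107631359382757637413/23549950312630451282
APPEND 47: p_17 = 47·1107631359382757637413 + 475208978176126539422 = 52533882869165735497833, q_17 = 47·23549950312630451282 + 10103675495789578431 = 1116951340189420788685 → 52533882869165735497833/1116951340189420788685
APPEND 49: p_18 = 49·52533882869165735497833 + 1107631359382757637413 = 2575267891948503797031230, q_18 = 49·1116951340189420788685 + 23549950312630451282 = 54754165619594249096847 → 2575267891948503797031230/54754165619594249096847

47/1
1411/30
736353/15656
18437092/392001
277292733/5895671
7228048150/153679447
771996251293/16413830473
9300372548999/197740258582
112376466839281/2389296933457
3568769084612863715/75877532635695171
475208978176126539422/10103675495789578431
1107631359382757637413/23549950312630451282
52533882869165735497833/1116951340189420788685
2575267891948503797031230/54754165619594249096847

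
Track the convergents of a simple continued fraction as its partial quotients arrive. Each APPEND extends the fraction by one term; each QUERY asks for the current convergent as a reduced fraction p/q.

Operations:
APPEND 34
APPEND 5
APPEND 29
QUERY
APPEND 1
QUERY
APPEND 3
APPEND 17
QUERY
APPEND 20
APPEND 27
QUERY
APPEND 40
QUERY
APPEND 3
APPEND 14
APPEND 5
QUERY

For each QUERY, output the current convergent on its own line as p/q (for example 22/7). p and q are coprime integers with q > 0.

4993/146
5164/151
353409/10334
191747364/5606867
7676983225/224481959
1687196405894/49335154619

APPEND 34: p_0 = 34·1 + 0 = 34, q_0 = 34·0 + 1 = 1 → 34/1
APPEND 5: p_1 = 5·34 + 1 = 171, q_1 = 5·1 + 0 = 5 → 171/5
APPEND 29: p_2 = 29·171 + 34 = 4993, q_2 = 29·5 + 1 = 146 → 4993/146
APPEND 1: p_3 = 1·4993 + 171 = 5164, q_3 = 1·146 + 5 = 151 → 5164/151
APPEND 3: p_4 = 3·5164 + 4993 = 20485, q_4 = 3·151 + 146 = 599 → 20485/599
APPEND 17: p_5 = 17·20485 + 5164 = 353409, q_5 = 17·599 + 151 = 10334 → 353409/10334
APPEND 20: p_6 = 20·353409 + 20485 = 7088665, q_6 = 20·10334 + 599 = 207279 → 7088665/207279
APPEND 27: p_7 = 27·7088665 + 353409 = 191747364, q_7 = 27·207279 + 10334 = 5606867 → 191747364/5606867
APPEND 40: p_8 = 40·191747364 + 7088665 = 7676983225, q_8 = 40·5606867 + 207279 = 224481959 → 7676983225/224481959
APPEND 3: p_9 = 3·7676983225 + 191747364 = 23222697039, q_9 = 3·224481959 + 5606867 = 679052744 → 23222697039/679052744
APPEND 14: p_10 = 14·23222697039 + 7676983225 = 332794741771, q_10 = 14·679052744 + 224481959 = 9731220375 → 332794741771/9731220375
APPEND 5: p_11 = 5·332794741771 + 23222697039 = 1687196405894, q_11 = 5·9731220375 + 679052744 = 49335154619 → 1687196405894/49335154619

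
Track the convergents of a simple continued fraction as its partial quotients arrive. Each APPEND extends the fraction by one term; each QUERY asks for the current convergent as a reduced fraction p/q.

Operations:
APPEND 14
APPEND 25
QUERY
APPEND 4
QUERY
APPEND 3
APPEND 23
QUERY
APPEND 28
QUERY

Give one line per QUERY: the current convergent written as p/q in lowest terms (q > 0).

APPEND 14: p_0 = 14·1 + 0 = 14, q_0 = 14·0 + 1 = 1 → 14/1
APPEND 25: p_1 = 25·14 + 1 = 351, q_1 = 25·1 + 0 = 25 → 351/25
APPEND 4: p_2 = 4·351 + 14 = 1418, q_2 = 4·25 + 1 = 101 → 1418/101
APPEND 3: p_3 = 3·1418 + 351 = 4605, q_3 = 3·101 + 25 = 328 → 4605/328
APPEND 23: p_4 = 23·4605 + 1418 = 107333, q_4 = 23·328 + 101 = 7645 → 107333/7645
APPEND 28: p_5 = 28·107333 + 4605 = 3009929, q_5 = 28·7645 + 328 = 214388 → 3009929/214388

351/25
1418/101
107333/7645
3009929/214388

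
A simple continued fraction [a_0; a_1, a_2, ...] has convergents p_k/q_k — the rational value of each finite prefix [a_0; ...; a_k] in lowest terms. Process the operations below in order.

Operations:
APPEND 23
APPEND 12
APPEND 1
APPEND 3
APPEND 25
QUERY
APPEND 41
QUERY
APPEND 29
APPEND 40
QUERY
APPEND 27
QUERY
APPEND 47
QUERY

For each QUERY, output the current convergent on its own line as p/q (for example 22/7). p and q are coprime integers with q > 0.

APPEND 23: p_0 = 23·1 + 0 = 23, q_0 = 23·0 + 1 = 1 → 23/1
APPEND 12: p_1 = 12·23 + 1 = 277, q_1 = 12·1 + 0 = 12 → 277/12
APPEND 1: p_2 = 1·277 + 23 = 300, q_2 = 1·12 + 1 = 13 → 300/13
APPEND 3: p_3 = 3·300 + 277 = 1177, q_3 = 3·13 + 12 = 51 → 1177/51
APPEND 25: p_4 = 25·1177 + 300 = 29725, q_4 = 25·51 + 13 = 1288 → 29725/1288
APPEND 41: p_5 = 41·29725 + 1177 = 1219902, q_5 = 41·1288 + 51 = 52859 → 1219902/52859
APPEND 29: p_6 = 29·1219902 + 29725 = 35406883, q_6 = 29·52859 + 1288 = 1534199 → 35406883/1534199
APPEND 40: p_7 = 40·35406883 + 1219902 = 1417495222, q_7 = 40·1534199 + 52859 = 61420819 → 1417495222/61420819
APPEND 27: p_8 = 27·1417495222 + 35406883 = 38307777877, q_8 = 27·61420819 + 1534199 = 1659896312 → 38307777877/1659896312
APPEND 47: p_9 = 47·38307777877 + 1417495222 = 1801883055441, q_9 = 47·1659896312 + 61420819 = 78076547483 → 1801883055441/78076547483

29725/1288
1219902/52859
1417495222/61420819
38307777877/1659896312
1801883055441/78076547483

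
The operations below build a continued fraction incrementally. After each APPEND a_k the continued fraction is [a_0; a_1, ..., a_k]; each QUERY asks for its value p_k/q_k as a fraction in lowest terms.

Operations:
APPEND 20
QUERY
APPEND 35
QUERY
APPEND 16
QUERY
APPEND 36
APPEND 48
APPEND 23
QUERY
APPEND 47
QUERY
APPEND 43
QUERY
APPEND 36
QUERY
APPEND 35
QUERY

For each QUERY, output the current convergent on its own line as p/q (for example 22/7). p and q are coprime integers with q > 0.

APPEND 20: p_0 = 20·1 + 0 = 20, q_0 = 20·0 + 1 = 1 → 20/1
APPEND 35: p_1 = 35·20 + 1 = 701, q_1 = 35·1 + 0 = 35 → 701/35
APPEND 16: p_2 = 16·701 + 20 = 11236, q_2 = 16·35 + 1 = 561 → 11236/561
APPEND 36: p_3 = 36·11236 + 701 = 405197, q_3 = 36·561 + 35 = 20231 → 405197/20231
APPEND 48: p_4 = 48·405197 + 11236 = 19460692, q_4 = 48·20231 + 561 = 971649 → 19460692/971649
APPEND 23: p_5 = 23·19460692 + 405197 = 448001113, q_5 = 23·971649 + 20231 = 22368158 → 448001113/22368158
APPEND 47: p_6 = 47·448001113 + 19460692 = 21075513003, q_6 = 47·22368158 + 971649 = 1052275075 → 21075513003/1052275075
APPEND 43: p_7 = 43·21075513003 + 448001113 = 906695060242, q_7 = 43·1052275075 + 22368158 = 45270196383 → 906695060242/45270196383
APPEND 36: p_8 = 36·906695060242 + 21075513003 = 32662097681715, q_8 = 36·45270196383 + 1052275075 = 1630779344863 → 32662097681715/1630779344863
APPEND 35: p_9 = 35·32662097681715 + 906695060242 = 1144080113920267, q_9 = 35·1630779344863 + 45270196383 = 57122547266588 → 1144080113920267/57122547266588

20/1
701/35
11236/561
448001113/22368158
21075513003/1052275075
906695060242/45270196383
32662097681715/1630779344863
1144080113920267/57122547266588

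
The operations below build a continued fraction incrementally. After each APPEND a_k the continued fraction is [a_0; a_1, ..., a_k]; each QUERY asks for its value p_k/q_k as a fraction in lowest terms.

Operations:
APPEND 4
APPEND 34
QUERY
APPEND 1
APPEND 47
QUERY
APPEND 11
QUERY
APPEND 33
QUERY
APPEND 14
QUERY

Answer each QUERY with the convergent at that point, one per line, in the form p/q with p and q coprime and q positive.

APPEND 4: p_0 = 4·1 + 0 = 4, q_0 = 4·0 + 1 = 1 → 4/1
APPEND 34: p_1 = 34·4 + 1 = 137, q_1 = 34·1 + 0 = 34 → 137/34
APPEND 1: p_2 = 1·137 + 4 = 141, q_2 = 1·34 + 1 = 35 → 141/35
APPEND 47: p_3 = 47·141 + 137 = 6764, q_3 = 47·35 + 34 = 1679 → 6764/1679
APPEND 11: p_4 = 11·6764 + 141 = 74545, q_4 = 11·1679 + 35 = 18504 → 74545/18504
APPEND 33: p_5 = 33·74545 + 6764 = 2466749, q_5 = 33·18504 + 1679 = 612311 → 2466749/612311
APPEND 14: p_6 = 14·2466749 + 74545 = 34609031, q_6 = 14·612311 + 18504 = 8590858 → 34609031/8590858

137/34
6764/1679
74545/18504
2466749/612311
34609031/8590858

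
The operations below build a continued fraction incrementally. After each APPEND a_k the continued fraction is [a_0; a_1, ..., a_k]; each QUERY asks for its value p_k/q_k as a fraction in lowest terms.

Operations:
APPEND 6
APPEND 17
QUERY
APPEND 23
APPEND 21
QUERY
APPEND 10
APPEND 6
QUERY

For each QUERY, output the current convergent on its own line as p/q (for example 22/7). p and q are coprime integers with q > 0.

103/17
49978/8249
3062908/505541

APPEND 6: p_0 = 6·1 + 0 = 6, q_0 = 6·0 + 1 = 1 → 6/1
APPEND 17: p_1 = 17·6 + 1 = 103, q_1 = 17·1 + 0 = 17 → 103/17
APPEND 23: p_2 = 23·103 + 6 = 2375, q_2 = 23·17 + 1 = 392 → 2375/392
APPEND 21: p_3 = 21·2375 + 103 = 49978, q_3 = 21·392 + 17 = 8249 → 49978/8249
APPEND 10: p_4 = 10·49978 + 2375 = 502155, q_4 = 10·8249 + 392 = 82882 → 502155/82882
APPEND 6: p_5 = 6·502155 + 49978 = 3062908, q_5 = 6·82882 + 8249 = 505541 → 3062908/505541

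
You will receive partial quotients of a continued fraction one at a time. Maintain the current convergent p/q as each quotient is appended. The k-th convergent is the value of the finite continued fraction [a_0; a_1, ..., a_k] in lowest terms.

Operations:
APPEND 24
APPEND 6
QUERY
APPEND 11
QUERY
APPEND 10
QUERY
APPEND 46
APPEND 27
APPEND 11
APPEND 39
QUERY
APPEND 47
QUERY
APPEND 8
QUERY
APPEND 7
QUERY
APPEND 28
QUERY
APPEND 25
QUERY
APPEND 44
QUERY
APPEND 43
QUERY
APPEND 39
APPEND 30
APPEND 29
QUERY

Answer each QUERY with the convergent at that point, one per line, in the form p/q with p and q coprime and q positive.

145/6
1619/67
16335/676
8779058871/363308467
412840349264/17084791959
3311501852983/137041644139
23593353320145/976376300932
663925394817043/27475578070235
16621728223746220/687865828056807
732019967239650723/30293572012569743
31493480319528727309/1303311462368555756
1071352933294803406831115/44336368798829106838641

APPEND 24: p_0 = 24·1 + 0 = 24, q_0 = 24·0 + 1 = 1 → 24/1
APPEND 6: p_1 = 6·24 + 1 = 145, q_1 = 6·1 + 0 = 6 → 145/6
APPEND 11: p_2 = 11·145 + 24 = 1619, q_2 = 11·6 + 1 = 67 → 1619/67
APPEND 10: p_3 = 10·1619 + 145 = 16335, q_3 = 10·67 + 6 = 676 → 16335/676
APPEND 46: p_4 = 46·16335 + 1619 = 753029, q_4 = 46·676 + 67 = 31163 → 753029/31163
APPEND 27: p_5 = 27·753029 + 16335 = 20348118, q_5 = 27·31163 + 676 = 842077 → 20348118/842077
APPEND 11: p_6 = 11·20348118 + 753029 = 224582327, q_6 = 11·842077 + 31163 = 9294010 → 224582327/9294010
APPEND 39: p_7 = 39·224582327 + 20348118 = 8779058871, q_7 = 39·9294010 + 842077 = 363308467 → 8779058871/363308467
APPEND 47: p_8 = 47·8779058871 + 224582327 = 412840349264, q_8 = 47·363308467 + 9294010 = 17084791959 → 412840349264/17084791959
APPEND 8: p_9 = 8·412840349264 + 8779058871 = 3311501852983, q_9 = 8·17084791959 + 363308467 = 137041644139 → 3311501852983/137041644139
APPEND 7: p_10 = 7·3311501852983 + 412840349264 = 23593353320145, q_10 = 7·137041644139 + 17084791959 = 976376300932 → 23593353320145/976376300932
APPEND 28: p_11 = 28·23593353320145 + 3311501852983 = 663925394817043, q_11 = 28·976376300932 + 137041644139 = 27475578070235 → 663925394817043/27475578070235
APPEND 25: p_12 = 25·663925394817043 + 23593353320145 = 16621728223746220, q_12 = 25·27475578070235 + 976376300932 = 687865828056807 → 16621728223746220/687865828056807
APPEND 44: p_13 = 44·16621728223746220 + 663925394817043 = 732019967239650723, q_13 = 44·687865828056807 + 27475578070235 = 30293572012569743 → 732019967239650723/30293572012569743
APPEND 43: p_14 = 43·732019967239650723 + 16621728223746220 = 31493480319528727309, q_14 = 43·30293572012569743 + 687865828056807 = 1303311462368555756 → 31493480319528727309/1303311462368555756
APPEND 39: p_15 = 39·31493480319528727309 + 732019967239650723 = 1228977752428860015774, q_15 = 39·1303311462368555756 + 30293572012569743 = 50859440604386244227 → 1228977752428860015774/50859440604386244227
APPEND 30: p_16 = 30·1228977752428860015774 + 31493480319528727309 = 36900826053185329200529, q_16 = 30·50859440604386244227 + 1303311462368555756 = 1527086529593955882566 → 36900826053185329200529/1527086529593955882566
APPEND 29: p_17 = 29·36900826053185329200529 + 1228977752428860015774 = 1071352933294803406831115, q_17 = 29·1527086529593955882566 + 50859440604386244227 = 44336368798829106838641 → 1071352933294803406831115/44336368798829106838641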